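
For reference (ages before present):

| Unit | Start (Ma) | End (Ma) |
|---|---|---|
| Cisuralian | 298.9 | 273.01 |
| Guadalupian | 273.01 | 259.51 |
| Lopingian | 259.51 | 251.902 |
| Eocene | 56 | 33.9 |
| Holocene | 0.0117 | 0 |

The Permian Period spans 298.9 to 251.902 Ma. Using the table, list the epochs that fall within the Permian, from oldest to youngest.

Cisuralian, Guadalupian, Lopingian

Epochs with both bounds inside 298.9–251.902 Ma: Cisuralian (298.9–273.01), Guadalupian (273.01–259.51), Lopingian (259.51–251.902).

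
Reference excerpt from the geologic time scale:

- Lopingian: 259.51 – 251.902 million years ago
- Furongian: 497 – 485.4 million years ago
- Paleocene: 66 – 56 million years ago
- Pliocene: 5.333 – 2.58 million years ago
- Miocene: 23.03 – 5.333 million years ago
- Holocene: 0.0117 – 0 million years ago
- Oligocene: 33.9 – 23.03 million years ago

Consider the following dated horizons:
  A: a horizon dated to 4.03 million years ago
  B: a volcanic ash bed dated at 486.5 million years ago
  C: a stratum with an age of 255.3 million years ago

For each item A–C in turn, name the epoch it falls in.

Match each age against the start–end ranges in the excerpt: A = 4.03 Ma → Pliocene (5.333–2.58); B = 486.5 Ma → Furongian (497–485.4); C = 255.3 Ma → Lopingian (259.51–251.902).

A — Pliocene; B — Furongian; C — Lopingian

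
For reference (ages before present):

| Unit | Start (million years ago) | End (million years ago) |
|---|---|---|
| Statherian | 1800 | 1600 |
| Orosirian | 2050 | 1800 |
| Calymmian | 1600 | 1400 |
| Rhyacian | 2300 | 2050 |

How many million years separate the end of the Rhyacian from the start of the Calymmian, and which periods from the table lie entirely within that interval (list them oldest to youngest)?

450 million years; Orosirian, Statherian

End of Rhyacian = 2050 Ma; start of Calymmian = 1600 Ma.
Gap = 2050 − 1600 = 450 Myr.
Periods wholly inside 2050–1600 Ma: Orosirian (2050–1800), Statherian (1800–1600).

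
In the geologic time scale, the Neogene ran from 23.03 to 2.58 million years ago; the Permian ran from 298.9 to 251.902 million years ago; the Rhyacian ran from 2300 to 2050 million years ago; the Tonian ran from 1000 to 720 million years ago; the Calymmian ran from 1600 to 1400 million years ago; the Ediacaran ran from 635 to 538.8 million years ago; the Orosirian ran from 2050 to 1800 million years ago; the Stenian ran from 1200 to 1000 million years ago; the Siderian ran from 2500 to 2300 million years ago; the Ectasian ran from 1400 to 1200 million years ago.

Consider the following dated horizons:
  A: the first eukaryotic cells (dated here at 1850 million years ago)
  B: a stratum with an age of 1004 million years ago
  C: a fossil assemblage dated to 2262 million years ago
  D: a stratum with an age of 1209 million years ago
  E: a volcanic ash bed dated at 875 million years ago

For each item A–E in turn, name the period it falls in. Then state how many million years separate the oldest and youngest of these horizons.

Match each age against the start–end ranges in the excerpt: A = 1850 Ma → Orosirian (2050–1800); B = 1004 Ma → Stenian (1200–1000); C = 2262 Ma → Rhyacian (2300–2050); D = 1209 Ma → Ectasian (1400–1200); E = 875 Ma → Tonian (1000–720).
The largest age is 2262 Ma and the smallest is 875 Ma; their difference is 1387 Myr.

A — Orosirian; B — Stenian; C — Rhyacian; D — Ectasian; E — Tonian; span 1387 million years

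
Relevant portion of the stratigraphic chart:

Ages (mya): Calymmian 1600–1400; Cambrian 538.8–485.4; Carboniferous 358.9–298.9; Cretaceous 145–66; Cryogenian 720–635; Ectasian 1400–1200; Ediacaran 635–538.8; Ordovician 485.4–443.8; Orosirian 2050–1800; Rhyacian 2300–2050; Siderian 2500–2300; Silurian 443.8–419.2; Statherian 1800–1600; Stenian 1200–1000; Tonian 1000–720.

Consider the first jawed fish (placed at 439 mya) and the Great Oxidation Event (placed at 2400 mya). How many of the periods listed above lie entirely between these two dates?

2400 Ma sits inside the Siderian (2500–2300) and 439 Ma inside the Silurian (443.8–419.2); neither of those is wholly between the two dates.
The listed periods lying completely between them are Rhyacian, Orosirian, Statherian, Calymmian, Ectasian, Stenian, Tonian, Cryogenian, Ediacaran, Cambrian, Ordovician — 11 in all.

11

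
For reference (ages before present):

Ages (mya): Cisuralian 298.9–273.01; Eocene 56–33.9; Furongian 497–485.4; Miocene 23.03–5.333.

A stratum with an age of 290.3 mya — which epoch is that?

Cisuralian

290.3 Ma lies between 298.9 and 273.01 Ma, so it falls in the Cisuralian.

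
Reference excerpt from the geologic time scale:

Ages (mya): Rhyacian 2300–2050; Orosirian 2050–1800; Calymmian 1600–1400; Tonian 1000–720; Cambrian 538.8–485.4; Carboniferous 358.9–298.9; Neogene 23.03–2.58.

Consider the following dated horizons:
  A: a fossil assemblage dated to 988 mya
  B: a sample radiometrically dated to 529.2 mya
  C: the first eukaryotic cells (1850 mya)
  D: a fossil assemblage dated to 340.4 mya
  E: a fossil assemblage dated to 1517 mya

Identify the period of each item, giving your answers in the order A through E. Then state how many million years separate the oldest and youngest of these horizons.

A — Tonian; B — Cambrian; C — Orosirian; D — Carboniferous; E — Calymmian; span 1509.6 million years

A: 988 Ma lies in 1000–720 Ma, so Tonian.
B: 529.2 Ma lies in 538.8–485.4 Ma, so Cambrian.
C: 1850 Ma lies in 2050–1800 Ma, so Orosirian.
D: 340.4 Ma lies in 358.9–298.9 Ma, so Carboniferous.
E: 1517 Ma lies in 1600–1400 Ma, so Calymmian.
Oldest = 1850 Ma, youngest = 340.4 Ma → span 1509.6 Myr.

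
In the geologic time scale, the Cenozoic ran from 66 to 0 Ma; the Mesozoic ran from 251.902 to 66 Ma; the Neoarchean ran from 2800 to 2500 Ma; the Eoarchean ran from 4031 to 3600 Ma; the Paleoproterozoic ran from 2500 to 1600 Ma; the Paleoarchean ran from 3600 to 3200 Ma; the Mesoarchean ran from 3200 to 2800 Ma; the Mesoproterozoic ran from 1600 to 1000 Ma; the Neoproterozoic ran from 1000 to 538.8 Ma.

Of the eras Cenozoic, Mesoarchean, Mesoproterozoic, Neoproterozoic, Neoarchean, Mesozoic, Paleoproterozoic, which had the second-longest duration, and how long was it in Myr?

Mesoproterozoic, 600 million years

Durations: Cenozoic 66; Mesoarchean 400; Mesoproterozoic 600; Neoproterozoic 461.2; Neoarchean 300; Mesozoic 185.902; Paleoproterozoic 900 Myr.
Sorted longest-first: Paleoproterozoic (900), Mesoproterozoic (600), Neoproterozoic (461.2), Mesoarchean (400), Neoarchean (300), Mesozoic (185.902), Cenozoic (66).
The second longest is Mesoproterozoic at 600 Myr.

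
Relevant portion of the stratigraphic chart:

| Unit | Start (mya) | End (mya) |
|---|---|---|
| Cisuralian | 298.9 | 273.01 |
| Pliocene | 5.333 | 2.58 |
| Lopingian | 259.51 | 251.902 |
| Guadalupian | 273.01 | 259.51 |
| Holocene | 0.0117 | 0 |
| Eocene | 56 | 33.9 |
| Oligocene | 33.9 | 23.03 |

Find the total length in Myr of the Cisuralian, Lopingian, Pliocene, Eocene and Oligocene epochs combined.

69.221 million years

Duration is start − end for each: (298.9 − 273.01) + (259.51 − 251.902) + (5.333 − 2.58) + (56 − 33.9) + (33.9 − 23.03).
That is 25.89 + 7.608 + 2.753 + 22.1 + 10.87, which totals 69.221 million years.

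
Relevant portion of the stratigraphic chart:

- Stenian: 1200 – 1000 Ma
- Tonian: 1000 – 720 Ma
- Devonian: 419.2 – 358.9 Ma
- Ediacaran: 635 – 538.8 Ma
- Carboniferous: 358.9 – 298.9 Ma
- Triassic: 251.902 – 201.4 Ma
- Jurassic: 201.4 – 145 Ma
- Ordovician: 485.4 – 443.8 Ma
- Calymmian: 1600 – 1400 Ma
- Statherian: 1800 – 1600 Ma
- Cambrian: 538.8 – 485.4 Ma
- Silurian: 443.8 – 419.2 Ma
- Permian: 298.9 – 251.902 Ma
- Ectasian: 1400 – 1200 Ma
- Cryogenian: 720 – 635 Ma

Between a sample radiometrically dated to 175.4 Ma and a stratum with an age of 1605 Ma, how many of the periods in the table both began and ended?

13

1605 Ma sits inside the Statherian (1800–1600) and 175.4 Ma inside the Jurassic (201.4–145); neither of those is wholly between the two dates.
The listed periods lying completely between them are Calymmian, Ectasian, Stenian, Tonian, Cryogenian, Ediacaran, Cambrian, Ordovician, Silurian, Devonian, Carboniferous, Permian, Triassic — 13 in all.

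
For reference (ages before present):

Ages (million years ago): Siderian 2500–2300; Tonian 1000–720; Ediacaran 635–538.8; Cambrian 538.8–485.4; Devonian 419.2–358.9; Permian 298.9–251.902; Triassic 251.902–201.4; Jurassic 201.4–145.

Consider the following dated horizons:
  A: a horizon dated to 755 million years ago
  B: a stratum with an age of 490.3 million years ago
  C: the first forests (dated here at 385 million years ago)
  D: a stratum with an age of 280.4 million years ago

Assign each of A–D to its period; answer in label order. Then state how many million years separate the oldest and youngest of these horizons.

A — Tonian; B — Cambrian; C — Devonian; D — Permian; span 474.6 million years

Match each age against the start–end ranges in the excerpt: A = 755 Ma → Tonian (1000–720); B = 490.3 Ma → Cambrian (538.8–485.4); C = 385 Ma → Devonian (419.2–358.9); D = 280.4 Ma → Permian (298.9–251.902).
The largest age is 755 Ma and the smallest is 280.4 Ma; their difference is 474.6 Myr.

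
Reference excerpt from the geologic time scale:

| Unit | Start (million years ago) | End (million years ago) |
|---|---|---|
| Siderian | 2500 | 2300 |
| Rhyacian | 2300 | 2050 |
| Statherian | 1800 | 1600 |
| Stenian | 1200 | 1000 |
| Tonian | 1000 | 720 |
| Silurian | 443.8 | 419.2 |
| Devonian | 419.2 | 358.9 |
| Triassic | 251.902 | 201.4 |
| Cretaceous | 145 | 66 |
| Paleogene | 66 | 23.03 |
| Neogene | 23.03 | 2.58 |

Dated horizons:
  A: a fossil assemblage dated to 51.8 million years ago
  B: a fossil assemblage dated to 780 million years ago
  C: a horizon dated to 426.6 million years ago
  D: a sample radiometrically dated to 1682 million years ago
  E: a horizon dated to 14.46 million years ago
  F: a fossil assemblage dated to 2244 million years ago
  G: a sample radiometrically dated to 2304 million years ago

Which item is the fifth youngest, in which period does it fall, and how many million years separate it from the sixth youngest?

D, in the Statherian; 562 million years to F

Sorted youngest-first by Ma: E (14.46), A (51.8), C (426.6), B (780), D (1682), F (2244), G (2304).
The fifth youngest is D at 1682 Ma, which lies in 1800–1600 Ma: the Statherian.
The sixth youngest is F at 2244 Ma; separation = |1682 − 2244| = 562 Myr.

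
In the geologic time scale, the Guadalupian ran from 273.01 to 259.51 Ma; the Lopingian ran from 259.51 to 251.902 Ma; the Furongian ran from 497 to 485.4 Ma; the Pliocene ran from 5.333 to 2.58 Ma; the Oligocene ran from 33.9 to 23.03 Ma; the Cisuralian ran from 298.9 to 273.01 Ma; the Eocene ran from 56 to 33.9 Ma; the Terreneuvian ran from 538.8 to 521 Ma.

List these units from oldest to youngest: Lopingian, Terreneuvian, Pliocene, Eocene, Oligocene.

Read off each span (Ma): Lopingian 259.51–251.902; Terreneuvian 538.8–521; Pliocene 5.333–2.58; Eocene 56–33.9; Oligocene 33.9–23.03.
Larger Ma is older, so oldest→youngest is Terreneuvian, Lopingian, Eocene, Oligocene, Pliocene.

Terreneuvian → Lopingian → Eocene → Oligocene → Pliocene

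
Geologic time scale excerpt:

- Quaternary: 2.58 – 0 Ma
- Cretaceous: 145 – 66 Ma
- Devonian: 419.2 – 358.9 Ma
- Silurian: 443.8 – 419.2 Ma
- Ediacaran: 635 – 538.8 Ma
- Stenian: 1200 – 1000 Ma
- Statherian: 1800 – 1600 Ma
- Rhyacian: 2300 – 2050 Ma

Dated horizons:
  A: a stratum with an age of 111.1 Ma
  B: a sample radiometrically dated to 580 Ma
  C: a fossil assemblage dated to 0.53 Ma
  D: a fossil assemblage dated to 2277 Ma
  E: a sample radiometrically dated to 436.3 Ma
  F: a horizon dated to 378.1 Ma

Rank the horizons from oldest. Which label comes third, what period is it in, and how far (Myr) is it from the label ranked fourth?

Larger Ma means older, so oldest first: D 2277 > B 580 > E 436.3 > F 378.1 > A 111.1 > C 0.53.
Counting 3 along gives E (436.3 Ma); the excerpt puts that inside the Silurian, 443.8–419.2 Ma.
Next in line is F (378.1 Ma), and 436.3 − 378.1 = 58.2 Myr.

E, in the Silurian; 58.2 million years to F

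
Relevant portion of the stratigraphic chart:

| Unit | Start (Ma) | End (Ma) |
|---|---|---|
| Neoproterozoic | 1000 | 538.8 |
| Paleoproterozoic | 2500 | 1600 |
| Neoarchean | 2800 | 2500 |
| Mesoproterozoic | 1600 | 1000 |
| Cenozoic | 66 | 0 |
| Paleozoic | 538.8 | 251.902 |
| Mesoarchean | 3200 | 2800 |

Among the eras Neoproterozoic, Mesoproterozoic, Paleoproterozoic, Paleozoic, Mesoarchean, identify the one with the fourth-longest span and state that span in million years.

Durations: Neoproterozoic 461.2; Mesoproterozoic 600; Paleoproterozoic 900; Paleozoic 286.898; Mesoarchean 400 Myr.
Sorted longest-first: Paleoproterozoic (900), Mesoproterozoic (600), Neoproterozoic (461.2), Mesoarchean (400), Paleozoic (286.898).
The fourth longest is Mesoarchean at 400 Myr.

Mesoarchean, 400 million years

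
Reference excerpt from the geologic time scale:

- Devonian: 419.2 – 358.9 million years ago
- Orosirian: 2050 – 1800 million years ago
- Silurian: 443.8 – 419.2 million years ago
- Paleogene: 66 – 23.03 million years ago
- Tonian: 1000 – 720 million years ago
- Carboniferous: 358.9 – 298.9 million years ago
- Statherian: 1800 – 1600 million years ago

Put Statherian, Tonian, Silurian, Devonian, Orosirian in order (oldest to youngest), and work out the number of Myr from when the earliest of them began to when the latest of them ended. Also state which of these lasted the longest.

Orosirian, Statherian, Tonian, Silurian, Devonian; total span 1691.1 Myr; longest is Tonian

Start ages (Ma): Orosirian 2050, Statherian 1800, Tonian 1000, Silurian 443.8, Devonian 419.2.
Ordered oldest to youngest: Orosirian, Statherian, Tonian, Silurian, Devonian.
Span = 2050 − 358.9 = 1691.1 Myr.
Durations: Tonian 280, Statherian 200, Silurian 24.6, Devonian 60.3, Orosirian 250 → longest is Tonian (280 Myr).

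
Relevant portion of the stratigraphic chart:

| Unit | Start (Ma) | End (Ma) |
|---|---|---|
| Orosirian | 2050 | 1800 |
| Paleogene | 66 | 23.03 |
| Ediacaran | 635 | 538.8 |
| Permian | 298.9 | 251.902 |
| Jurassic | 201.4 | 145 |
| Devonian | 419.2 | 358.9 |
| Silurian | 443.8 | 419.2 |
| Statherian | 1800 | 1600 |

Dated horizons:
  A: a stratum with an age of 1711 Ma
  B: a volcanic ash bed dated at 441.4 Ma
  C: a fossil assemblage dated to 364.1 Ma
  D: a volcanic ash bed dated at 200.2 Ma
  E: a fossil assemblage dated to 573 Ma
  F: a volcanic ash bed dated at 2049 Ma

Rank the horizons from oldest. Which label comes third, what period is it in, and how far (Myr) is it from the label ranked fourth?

Sorted oldest-first by Ma: F (2049), A (1711), E (573), B (441.4), C (364.1), D (200.2).
The third oldest is E at 573 Ma, which lies in 635–538.8 Ma: the Ediacaran.
The fourth oldest is B at 441.4 Ma; separation = |573 − 441.4| = 131.6 Myr.

E, in the Ediacaran; 131.6 million years to B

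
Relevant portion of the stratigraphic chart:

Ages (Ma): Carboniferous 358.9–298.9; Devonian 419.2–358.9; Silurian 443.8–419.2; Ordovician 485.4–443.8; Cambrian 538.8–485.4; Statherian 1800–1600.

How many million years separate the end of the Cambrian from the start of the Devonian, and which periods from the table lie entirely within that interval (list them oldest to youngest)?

The Cambrian closes at 485.4 Ma and the Devonian opens at 419.2 Ma, so the interval is 485.4 − 419.2 = 66.2 Myr.
A period fits inside if it starts at or after 485.4 Ma and ends at or before 419.2 Ma; oldest first that gives Ordovician, Silurian.

66.2 million years; Ordovician, Silurian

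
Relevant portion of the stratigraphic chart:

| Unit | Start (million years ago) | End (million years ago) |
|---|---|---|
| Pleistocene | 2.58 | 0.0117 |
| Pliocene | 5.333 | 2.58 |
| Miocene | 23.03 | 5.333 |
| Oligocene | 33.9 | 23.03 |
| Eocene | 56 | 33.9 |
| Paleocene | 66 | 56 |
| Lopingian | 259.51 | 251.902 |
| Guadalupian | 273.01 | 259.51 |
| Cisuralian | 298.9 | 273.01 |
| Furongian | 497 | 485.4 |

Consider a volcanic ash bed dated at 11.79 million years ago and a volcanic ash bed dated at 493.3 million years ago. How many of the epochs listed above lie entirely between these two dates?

493.3 Ma sits inside the Furongian (497–485.4) and 11.79 Ma inside the Miocene (23.03–5.333); neither of those is wholly between the two dates.
The listed epochs lying completely between them are Cisuralian, Guadalupian, Lopingian, Paleocene, Eocene, Oligocene — 6 in all.

6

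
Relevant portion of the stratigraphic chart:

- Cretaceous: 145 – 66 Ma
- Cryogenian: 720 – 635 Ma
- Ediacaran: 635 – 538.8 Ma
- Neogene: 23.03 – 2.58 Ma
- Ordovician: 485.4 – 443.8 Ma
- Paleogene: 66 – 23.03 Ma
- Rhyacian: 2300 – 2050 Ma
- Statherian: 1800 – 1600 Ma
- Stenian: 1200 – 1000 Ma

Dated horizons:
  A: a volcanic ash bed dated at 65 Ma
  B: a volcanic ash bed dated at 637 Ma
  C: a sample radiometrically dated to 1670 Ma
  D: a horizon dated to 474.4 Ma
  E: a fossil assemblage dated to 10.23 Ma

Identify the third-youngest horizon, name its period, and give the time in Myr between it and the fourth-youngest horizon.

D, in the Ordovician; 162.6 million years to B

Sorted youngest-first by Ma: E (10.23), A (65), D (474.4), B (637), C (1670).
The third youngest is D at 474.4 Ma, which lies in 485.4–443.8 Ma: the Ordovician.
The fourth youngest is B at 637 Ma; separation = |474.4 − 637| = 162.6 Myr.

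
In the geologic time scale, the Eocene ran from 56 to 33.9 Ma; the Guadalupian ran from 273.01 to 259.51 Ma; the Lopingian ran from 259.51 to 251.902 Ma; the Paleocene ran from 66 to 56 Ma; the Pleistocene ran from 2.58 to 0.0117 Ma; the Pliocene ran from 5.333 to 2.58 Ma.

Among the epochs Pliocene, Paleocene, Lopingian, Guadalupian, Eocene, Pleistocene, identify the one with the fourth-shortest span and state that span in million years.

Paleocene, 10 million years

Durations: Pliocene 2.753; Paleocene 10; Lopingian 7.608; Guadalupian 13.5; Eocene 22.1; Pleistocene 2.5683 Myr.
Sorted shortest-first: Pleistocene (2.5683), Pliocene (2.753), Lopingian (7.608), Paleocene (10), Guadalupian (13.5), Eocene (22.1).
The fourth shortest is Paleocene at 10 Myr.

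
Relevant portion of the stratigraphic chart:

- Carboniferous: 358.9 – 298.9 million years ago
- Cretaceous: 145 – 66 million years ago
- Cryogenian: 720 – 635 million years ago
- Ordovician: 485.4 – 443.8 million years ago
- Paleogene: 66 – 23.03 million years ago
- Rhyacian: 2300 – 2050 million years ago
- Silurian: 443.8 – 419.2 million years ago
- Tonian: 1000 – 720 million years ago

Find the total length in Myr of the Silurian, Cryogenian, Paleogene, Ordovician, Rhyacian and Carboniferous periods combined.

Duration is start − end for each: (443.8 − 419.2) + (720 − 635) + (66 − 23.03) + (485.4 − 443.8) + (2300 − 2050) + (358.9 − 298.9).
That is 24.6 + 85 + 42.97 + 41.6 + 250 + 60, which totals 504.17 million years.

504.17 million years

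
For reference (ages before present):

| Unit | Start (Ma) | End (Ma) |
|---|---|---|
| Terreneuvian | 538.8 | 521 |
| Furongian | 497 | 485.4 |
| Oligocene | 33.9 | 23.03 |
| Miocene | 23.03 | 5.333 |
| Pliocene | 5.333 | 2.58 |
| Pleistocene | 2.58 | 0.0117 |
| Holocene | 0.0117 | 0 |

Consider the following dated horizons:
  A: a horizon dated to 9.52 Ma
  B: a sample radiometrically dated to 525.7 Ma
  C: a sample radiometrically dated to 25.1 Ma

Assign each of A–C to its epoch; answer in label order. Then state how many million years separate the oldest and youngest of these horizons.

A — Miocene; B — Terreneuvian; C — Oligocene; span 516.18 million years

Match each age against the start–end ranges in the excerpt: A = 9.52 Ma → Miocene (23.03–5.333); B = 525.7 Ma → Terreneuvian (538.8–521); C = 25.1 Ma → Oligocene (33.9–23.03).
The largest age is 525.7 Ma and the smallest is 9.52 Ma; their difference is 516.18 Myr.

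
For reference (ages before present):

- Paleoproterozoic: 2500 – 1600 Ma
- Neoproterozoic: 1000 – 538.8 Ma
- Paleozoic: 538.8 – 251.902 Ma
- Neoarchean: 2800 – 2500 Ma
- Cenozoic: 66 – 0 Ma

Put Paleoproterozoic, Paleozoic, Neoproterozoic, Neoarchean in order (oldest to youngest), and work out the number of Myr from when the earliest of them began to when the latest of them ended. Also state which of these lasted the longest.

Neoarchean, Paleoproterozoic, Neoproterozoic, Paleozoic; total span 2548.098 Myr; longest is Paleoproterozoic

Start ages (Ma): Neoarchean 2800, Paleoproterozoic 2500, Neoproterozoic 1000, Paleozoic 538.8.
Ordered oldest to youngest: Neoarchean, Paleoproterozoic, Neoproterozoic, Paleozoic.
Span = 2800 − 251.902 = 2548.098 Myr.
Durations: Neoproterozoic 461.2, Paleozoic 286.898, Paleoproterozoic 900, Neoarchean 300 → longest is Paleoproterozoic (900 Myr).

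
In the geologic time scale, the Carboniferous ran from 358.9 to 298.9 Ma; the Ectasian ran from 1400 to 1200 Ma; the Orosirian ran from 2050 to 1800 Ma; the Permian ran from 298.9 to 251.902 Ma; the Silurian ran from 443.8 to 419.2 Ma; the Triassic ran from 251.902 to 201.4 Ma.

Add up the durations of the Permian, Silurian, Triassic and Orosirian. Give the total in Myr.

372.1 million years

Each duration: Permian = 46.998; Silurian = 24.6; Triassic = 50.502; Orosirian = 250.
Sum: 46.998 + 24.6 + 50.502 + 250 = 372.1 Myr.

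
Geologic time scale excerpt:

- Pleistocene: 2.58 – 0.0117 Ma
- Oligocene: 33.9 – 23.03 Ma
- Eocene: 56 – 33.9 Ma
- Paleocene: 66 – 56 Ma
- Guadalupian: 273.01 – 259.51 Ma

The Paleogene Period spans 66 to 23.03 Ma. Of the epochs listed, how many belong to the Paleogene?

3

Epochs inside 66–23.03 Ma: Paleocene, Eocene, Oligocene — 3 in total.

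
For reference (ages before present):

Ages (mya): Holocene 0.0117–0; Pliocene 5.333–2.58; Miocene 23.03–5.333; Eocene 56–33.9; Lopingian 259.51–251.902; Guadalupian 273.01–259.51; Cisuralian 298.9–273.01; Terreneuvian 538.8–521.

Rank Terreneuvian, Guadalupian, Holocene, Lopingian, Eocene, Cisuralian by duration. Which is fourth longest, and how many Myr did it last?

Guadalupian, 13.5 million years

Durations: Terreneuvian 17.8; Guadalupian 13.5; Holocene 0.0117; Lopingian 7.608; Eocene 22.1; Cisuralian 25.89 Myr.
Sorted longest-first: Cisuralian (25.89), Eocene (22.1), Terreneuvian (17.8), Guadalupian (13.5), Lopingian (7.608), Holocene (0.0117).
The fourth longest is Guadalupian at 13.5 Myr.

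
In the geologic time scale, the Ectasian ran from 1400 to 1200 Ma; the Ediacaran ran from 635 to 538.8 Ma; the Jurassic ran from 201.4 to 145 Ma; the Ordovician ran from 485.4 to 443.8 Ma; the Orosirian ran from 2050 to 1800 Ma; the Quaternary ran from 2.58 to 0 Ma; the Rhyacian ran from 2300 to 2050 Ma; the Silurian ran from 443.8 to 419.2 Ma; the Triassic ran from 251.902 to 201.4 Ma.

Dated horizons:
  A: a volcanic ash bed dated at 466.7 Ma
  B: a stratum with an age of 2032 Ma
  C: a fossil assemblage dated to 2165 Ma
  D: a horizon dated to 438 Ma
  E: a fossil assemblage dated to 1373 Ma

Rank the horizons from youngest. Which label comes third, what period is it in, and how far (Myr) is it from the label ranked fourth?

E, in the Ectasian; 659 million years to B

Sorted youngest-first by Ma: D (438), A (466.7), E (1373), B (2032), C (2165).
The third youngest is E at 1373 Ma, which lies in 1400–1200 Ma: the Ectasian.
The fourth youngest is B at 2032 Ma; separation = |1373 − 2032| = 659 Myr.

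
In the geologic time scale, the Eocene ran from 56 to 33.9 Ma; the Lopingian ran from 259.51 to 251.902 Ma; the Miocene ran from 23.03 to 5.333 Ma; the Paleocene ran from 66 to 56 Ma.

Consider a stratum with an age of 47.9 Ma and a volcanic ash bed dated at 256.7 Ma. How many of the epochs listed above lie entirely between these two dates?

1

256.7 Ma sits inside the Lopingian (259.51–251.902) and 47.9 Ma inside the Eocene (56–33.9); neither of those is wholly between the two dates.
The listed epochs lying completely between them are Paleocene — 1 in all.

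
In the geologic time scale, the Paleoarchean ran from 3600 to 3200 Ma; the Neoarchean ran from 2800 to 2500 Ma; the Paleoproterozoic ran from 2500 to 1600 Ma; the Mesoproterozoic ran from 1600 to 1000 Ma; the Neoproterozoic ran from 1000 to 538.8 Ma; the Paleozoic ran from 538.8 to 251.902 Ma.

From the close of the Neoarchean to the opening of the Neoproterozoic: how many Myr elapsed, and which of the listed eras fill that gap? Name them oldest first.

1500 million years; Paleoproterozoic, Mesoproterozoic

End of Neoarchean = 2500 Ma; start of Neoproterozoic = 1000 Ma.
Gap = 2500 − 1000 = 1500 Myr.
Eras wholly inside 2500–1000 Ma: Paleoproterozoic (2500–1600), Mesoproterozoic (1600–1000).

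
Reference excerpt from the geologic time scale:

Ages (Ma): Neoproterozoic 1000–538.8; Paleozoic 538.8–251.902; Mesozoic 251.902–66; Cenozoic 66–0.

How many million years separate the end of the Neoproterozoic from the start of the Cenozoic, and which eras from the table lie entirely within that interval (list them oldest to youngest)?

472.8 million years; Paleozoic, Mesozoic

End of Neoproterozoic = 538.8 Ma; start of Cenozoic = 66 Ma.
Gap = 538.8 − 66 = 472.8 Myr.
Eras wholly inside 538.8–66 Ma: Paleozoic (538.8–251.902), Mesozoic (251.902–66).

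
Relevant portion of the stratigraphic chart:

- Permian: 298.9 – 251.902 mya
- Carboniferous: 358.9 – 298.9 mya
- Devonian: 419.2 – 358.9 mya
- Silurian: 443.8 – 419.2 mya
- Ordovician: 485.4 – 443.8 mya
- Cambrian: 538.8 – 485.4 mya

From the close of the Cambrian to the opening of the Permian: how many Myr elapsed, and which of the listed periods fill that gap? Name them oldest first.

186.5 million years; Ordovician, Silurian, Devonian, Carboniferous

End of Cambrian = 485.4 Ma; start of Permian = 298.9 Ma.
Gap = 485.4 − 298.9 = 186.5 Myr.
Periods wholly inside 485.4–298.9 Ma: Ordovician (485.4–443.8), Silurian (443.8–419.2), Devonian (419.2–358.9), Carboniferous (358.9–298.9).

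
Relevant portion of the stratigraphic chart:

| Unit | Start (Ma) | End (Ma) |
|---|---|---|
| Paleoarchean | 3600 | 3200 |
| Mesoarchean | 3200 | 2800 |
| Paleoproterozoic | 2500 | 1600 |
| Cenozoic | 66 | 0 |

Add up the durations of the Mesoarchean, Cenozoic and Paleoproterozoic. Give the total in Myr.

1366 million years

Each duration: Mesoarchean = 400; Cenozoic = 66; Paleoproterozoic = 900.
Sum: 400 + 66 + 900 = 1366 Myr.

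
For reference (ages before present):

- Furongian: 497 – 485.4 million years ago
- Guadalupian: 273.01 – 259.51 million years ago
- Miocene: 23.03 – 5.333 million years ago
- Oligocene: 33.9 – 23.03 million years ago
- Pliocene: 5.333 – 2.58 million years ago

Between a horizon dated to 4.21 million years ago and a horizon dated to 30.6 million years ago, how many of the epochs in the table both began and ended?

1

The older date is 30.6 Ma and the younger is 4.21 Ma.
Epochs with start < 30.6 and end > 4.21 Ma: Miocene (23.03–5.333).
That is 1 complete epoch.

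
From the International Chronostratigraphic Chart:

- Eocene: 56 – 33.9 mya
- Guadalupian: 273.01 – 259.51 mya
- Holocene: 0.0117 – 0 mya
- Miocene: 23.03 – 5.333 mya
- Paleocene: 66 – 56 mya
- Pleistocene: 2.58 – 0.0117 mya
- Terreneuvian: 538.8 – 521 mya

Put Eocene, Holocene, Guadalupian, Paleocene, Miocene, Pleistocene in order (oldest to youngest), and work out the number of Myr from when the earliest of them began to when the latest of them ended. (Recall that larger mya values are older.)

Guadalupian, Paleocene, Eocene, Miocene, Pleistocene, Holocene; total span 273.01 Myr

From the excerpt: Eocene 56–33.9; Holocene 0.0117–0; Guadalupian 273.01–259.51; Paleocene 66–56; Miocene 23.03–5.333; Pleistocene 2.58–0.0117 (Ma).
Larger Ma is earlier, so the oldest is Guadalupian and the youngest is Holocene; oldest to youngest: Guadalupian, Paleocene, Eocene, Miocene, Pleistocene, Holocene.
Oldest start 273.01 minus youngest end 0 gives 273.01 Myr overall.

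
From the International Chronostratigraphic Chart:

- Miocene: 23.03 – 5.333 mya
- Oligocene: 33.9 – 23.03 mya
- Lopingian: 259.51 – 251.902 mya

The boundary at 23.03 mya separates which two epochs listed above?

Oligocene and Miocene

The Oligocene ends at 23.03 mya and the Miocene begins at 23.03 mya, so they share that boundary.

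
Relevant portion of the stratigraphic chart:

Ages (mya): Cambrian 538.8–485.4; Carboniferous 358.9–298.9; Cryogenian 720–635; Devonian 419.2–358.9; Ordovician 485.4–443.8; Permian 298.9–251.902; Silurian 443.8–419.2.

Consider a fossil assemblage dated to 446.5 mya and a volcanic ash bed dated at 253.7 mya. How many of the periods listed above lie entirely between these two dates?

3

The older date is 446.5 Ma and the younger is 253.7 Ma.
Periods with start < 446.5 and end > 253.7 Ma: Silurian (443.8–419.2), Devonian (419.2–358.9), Carboniferous (358.9–298.9).
That is 3 complete periods.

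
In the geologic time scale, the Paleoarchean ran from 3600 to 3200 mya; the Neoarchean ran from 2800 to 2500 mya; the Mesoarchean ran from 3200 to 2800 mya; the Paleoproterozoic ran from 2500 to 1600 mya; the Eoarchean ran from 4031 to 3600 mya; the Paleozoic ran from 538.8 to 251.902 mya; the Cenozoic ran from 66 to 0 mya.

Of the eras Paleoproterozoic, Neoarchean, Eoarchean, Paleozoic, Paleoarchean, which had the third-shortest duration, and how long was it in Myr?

Start − end for each: Paleoproterozoic 2500 − 1600 = 900; Neoarchean 2800 − 2500 = 300; Eoarchean 4031 − 3600 = 431; Paleozoic 538.8 − 251.902 = 286.898; Paleoarchean 3600 − 3200 = 400.
Ranking these from shortest: Paleozoic < Neoarchean < Paleoarchean < Eoarchean < Paleoproterozoic.
Position 3 in that ranking is Paleoarchean, which lasted 400 Myr.

Paleoarchean, 400 million years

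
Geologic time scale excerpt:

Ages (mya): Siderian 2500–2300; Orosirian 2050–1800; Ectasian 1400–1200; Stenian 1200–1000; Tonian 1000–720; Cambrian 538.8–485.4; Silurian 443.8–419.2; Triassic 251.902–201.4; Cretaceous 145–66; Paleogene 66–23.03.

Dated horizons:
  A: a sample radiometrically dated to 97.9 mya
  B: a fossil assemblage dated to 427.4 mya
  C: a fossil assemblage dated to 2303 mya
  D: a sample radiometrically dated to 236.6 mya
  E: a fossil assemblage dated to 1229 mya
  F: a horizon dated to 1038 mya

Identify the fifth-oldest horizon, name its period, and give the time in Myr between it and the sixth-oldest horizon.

Larger Ma means older, so oldest first: C 2303 > E 1229 > F 1038 > B 427.4 > D 236.6 > A 97.9.
Counting 5 along gives D (236.6 Ma); the excerpt puts that inside the Triassic, 251.902–201.4 Ma.
Next in line is A (97.9 Ma), and 236.6 − 97.9 = 138.7 Myr.

D, in the Triassic; 138.7 million years to A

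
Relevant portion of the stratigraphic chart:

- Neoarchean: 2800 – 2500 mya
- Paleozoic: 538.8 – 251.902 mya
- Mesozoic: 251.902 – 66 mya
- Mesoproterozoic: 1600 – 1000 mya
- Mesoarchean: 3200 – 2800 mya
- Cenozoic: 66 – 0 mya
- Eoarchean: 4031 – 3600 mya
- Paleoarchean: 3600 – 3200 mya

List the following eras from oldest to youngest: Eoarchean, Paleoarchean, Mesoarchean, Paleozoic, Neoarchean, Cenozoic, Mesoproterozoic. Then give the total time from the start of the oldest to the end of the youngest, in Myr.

Eoarchean → Paleoarchean → Mesoarchean → Neoarchean → Mesoproterozoic → Paleozoic → Cenozoic; total span 4031 Myr

Start ages (Ma): Eoarchean 4031, Paleoarchean 3600, Mesoarchean 3200, Neoarchean 2800, Mesoproterozoic 1600, Paleozoic 538.8, Cenozoic 66.
Ordered oldest to youngest: Eoarchean, Paleoarchean, Mesoarchean, Neoarchean, Mesoproterozoic, Paleozoic, Cenozoic.
Span = 4031 − 0 = 4031 Myr.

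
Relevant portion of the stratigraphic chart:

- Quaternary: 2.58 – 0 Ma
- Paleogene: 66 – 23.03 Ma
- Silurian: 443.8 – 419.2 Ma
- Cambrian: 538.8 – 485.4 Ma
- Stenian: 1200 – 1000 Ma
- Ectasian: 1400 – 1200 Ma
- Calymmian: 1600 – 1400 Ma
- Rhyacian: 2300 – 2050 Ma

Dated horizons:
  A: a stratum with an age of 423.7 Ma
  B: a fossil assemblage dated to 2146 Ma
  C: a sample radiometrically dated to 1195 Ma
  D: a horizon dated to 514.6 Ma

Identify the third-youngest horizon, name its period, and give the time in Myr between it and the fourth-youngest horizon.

Smaller Ma means younger, so youngest first: A 423.7 < D 514.6 < C 1195 < B 2146.
Counting 3 along gives C (1195 Ma); the excerpt puts that inside the Stenian, 1200–1000 Ma.
Next in line is B (2146 Ma), and 2146 − 1195 = 951 Myr.

C, in the Stenian; 951 million years to B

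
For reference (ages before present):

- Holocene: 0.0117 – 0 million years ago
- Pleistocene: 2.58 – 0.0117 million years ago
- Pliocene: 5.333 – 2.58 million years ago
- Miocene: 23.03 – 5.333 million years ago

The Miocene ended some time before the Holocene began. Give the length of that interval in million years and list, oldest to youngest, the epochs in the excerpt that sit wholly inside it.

5.3213 million years; Pliocene, Pleistocene

The Miocene closes at 5.333 Ma and the Holocene opens at 0.0117 Ma, so the interval is 5.333 − 0.0117 = 5.3213 Myr.
An epoch fits inside if it starts at or after 5.333 Ma and ends at or before 0.0117 Ma; oldest first that gives Pliocene, Pleistocene.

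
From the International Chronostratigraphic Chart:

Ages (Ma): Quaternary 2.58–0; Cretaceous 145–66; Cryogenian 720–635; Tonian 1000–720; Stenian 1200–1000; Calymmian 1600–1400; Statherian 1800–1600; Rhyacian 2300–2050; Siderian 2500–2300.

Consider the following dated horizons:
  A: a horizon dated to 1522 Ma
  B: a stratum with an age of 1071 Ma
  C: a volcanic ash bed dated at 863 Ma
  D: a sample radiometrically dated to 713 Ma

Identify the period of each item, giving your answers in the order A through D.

A — Calymmian; B — Stenian; C — Tonian; D — Cryogenian

A: 1522 Ma lies in 1600–1400 Ma, so Calymmian.
B: 1071 Ma lies in 1200–1000 Ma, so Stenian.
C: 863 Ma lies in 1000–720 Ma, so Tonian.
D: 713 Ma lies in 720–635 Ma, so Cryogenian.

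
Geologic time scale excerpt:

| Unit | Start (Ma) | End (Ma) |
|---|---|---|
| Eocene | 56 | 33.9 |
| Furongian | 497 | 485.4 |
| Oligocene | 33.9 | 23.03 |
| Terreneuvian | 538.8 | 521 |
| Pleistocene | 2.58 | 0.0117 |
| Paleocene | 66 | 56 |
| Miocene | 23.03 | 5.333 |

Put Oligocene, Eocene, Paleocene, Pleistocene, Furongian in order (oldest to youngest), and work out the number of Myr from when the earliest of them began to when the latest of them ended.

Furongian, Paleocene, Eocene, Oligocene, Pleistocene; total span 496.9883 Myr

From the excerpt: Oligocene 33.9–23.03; Eocene 56–33.9; Paleocene 66–56; Pleistocene 2.58–0.0117; Furongian 497–485.4 (Ma).
Larger Ma is earlier, so the oldest is Furongian and the youngest is Pleistocene; oldest to youngest: Furongian, Paleocene, Eocene, Oligocene, Pleistocene.
Oldest start 497 minus youngest end 0.0117 gives 496.9883 Myr overall.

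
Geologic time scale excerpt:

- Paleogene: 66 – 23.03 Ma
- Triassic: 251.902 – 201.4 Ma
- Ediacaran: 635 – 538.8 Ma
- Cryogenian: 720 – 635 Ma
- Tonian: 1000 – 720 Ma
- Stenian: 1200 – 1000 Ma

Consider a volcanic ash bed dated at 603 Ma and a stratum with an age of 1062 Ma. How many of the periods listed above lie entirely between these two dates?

2

1062 Ma sits inside the Stenian (1200–1000) and 603 Ma inside the Ediacaran (635–538.8); neither of those is wholly between the two dates.
The listed periods lying completely between them are Tonian, Cryogenian — 2 in all.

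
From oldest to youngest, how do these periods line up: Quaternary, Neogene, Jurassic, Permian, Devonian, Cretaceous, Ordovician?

Era membership (oldest first within each) — Paleozoic: Ordovician, Devonian, Permian; Mesozoic: Jurassic, Cretaceous; Cenozoic: Neogene, Quaternary. Paleozoic precedes Mesozoic, which precedes Cenozoic. Concatenating the groups in that era order gives oldest to youngest directly.

Ordovician, then Devonian, then Permian, then Jurassic, then Cretaceous, then Neogene, then Quaternary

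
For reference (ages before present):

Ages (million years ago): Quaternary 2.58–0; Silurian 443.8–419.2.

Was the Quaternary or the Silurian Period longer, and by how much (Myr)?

Silurian, by 22.02 million years

Quaternary: 2.58 − 0 = 2.58 Myr.
Silurian: 443.8 − 419.2 = 24.6 Myr.
Difference: 24.6 − 2.58 = 22.02 Myr, so the Silurian was longer.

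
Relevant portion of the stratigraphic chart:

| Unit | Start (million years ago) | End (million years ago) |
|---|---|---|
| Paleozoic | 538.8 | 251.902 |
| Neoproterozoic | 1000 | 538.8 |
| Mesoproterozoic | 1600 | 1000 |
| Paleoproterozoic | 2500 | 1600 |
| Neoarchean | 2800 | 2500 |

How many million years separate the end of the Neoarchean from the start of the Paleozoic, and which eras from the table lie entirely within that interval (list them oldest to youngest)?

The Neoarchean closes at 2500 Ma and the Paleozoic opens at 538.8 Ma, so the interval is 2500 − 538.8 = 1961.2 Myr.
An era fits inside if it starts at or after 2500 Ma and ends at or before 538.8 Ma; oldest first that gives Paleoproterozoic, Mesoproterozoic, Neoproterozoic.

1961.2 million years; Paleoproterozoic, Mesoproterozoic, Neoproterozoic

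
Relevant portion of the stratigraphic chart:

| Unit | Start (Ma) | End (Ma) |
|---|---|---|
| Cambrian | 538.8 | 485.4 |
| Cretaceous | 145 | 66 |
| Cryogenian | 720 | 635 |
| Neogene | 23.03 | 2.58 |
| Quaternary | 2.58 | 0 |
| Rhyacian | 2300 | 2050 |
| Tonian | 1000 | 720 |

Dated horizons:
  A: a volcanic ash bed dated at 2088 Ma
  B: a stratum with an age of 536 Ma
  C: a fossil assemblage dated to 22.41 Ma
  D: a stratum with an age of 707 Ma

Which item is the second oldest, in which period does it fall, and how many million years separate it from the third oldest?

D, in the Cryogenian; 171 million years to B

Sorted oldest-first by Ma: A (2088), D (707), B (536), C (22.41).
The second oldest is D at 707 Ma, which lies in 720–635 Ma: the Cryogenian.
The third oldest is B at 536 Ma; separation = |707 − 536| = 171 Myr.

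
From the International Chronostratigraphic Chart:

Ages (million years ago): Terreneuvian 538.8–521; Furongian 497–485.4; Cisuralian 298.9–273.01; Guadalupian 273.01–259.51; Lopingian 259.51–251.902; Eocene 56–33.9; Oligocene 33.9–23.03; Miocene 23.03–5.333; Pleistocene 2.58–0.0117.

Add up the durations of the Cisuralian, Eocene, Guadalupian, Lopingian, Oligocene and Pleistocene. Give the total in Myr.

82.5363 million years

Each duration: Cisuralian = 25.89; Eocene = 22.1; Guadalupian = 13.5; Lopingian = 7.608; Oligocene = 10.87; Pleistocene = 2.5683.
Sum: 25.89 + 22.1 + 13.5 + 7.608 + 10.87 + 2.5683 = 82.5363 Myr.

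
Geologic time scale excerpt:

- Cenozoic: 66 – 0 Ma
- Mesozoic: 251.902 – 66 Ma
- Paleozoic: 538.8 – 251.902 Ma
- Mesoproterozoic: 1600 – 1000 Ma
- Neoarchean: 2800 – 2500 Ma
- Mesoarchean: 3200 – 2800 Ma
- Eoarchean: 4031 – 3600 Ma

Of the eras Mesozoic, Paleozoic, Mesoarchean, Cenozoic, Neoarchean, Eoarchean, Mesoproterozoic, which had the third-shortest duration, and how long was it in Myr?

Paleozoic, 286.898 million years

Start − end for each: Mesozoic 251.902 − 66 = 185.902; Paleozoic 538.8 − 251.902 = 286.898; Mesoarchean 3200 − 2800 = 400; Cenozoic 66 − 0 = 66; Neoarchean 2800 − 2500 = 300; Eoarchean 4031 − 3600 = 431; Mesoproterozoic 1600 − 1000 = 600.
Ranking these from shortest: Cenozoic < Mesozoic < Paleozoic < Neoarchean < Mesoarchean < Eoarchean < Mesoproterozoic.
Position 3 in that ranking is Paleozoic, which lasted 286.898 Myr.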